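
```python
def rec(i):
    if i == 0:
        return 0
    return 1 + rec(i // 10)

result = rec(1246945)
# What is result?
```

Count of digits of 1246945: 7

Answer: 7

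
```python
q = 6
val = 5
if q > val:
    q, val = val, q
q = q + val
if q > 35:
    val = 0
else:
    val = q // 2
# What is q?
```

Trace:
`q = 6` → q = 6
`val = 5` → val = 5
`if q > val: ...` → q > val is True → q = 5; val = 6
`q = q + val` → q = 11
`if q > 35: ...` → q > 35 is False, take else branch → val = 5
So q = 11

Answer: 11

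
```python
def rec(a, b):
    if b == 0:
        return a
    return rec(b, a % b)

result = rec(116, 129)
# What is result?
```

rec(116, 129) -> rec(129, 116) -> rec(116, 13) -> rec(13, 12) -> rec(12, 1) -> rec(1, 0) -> 1

Answer: 1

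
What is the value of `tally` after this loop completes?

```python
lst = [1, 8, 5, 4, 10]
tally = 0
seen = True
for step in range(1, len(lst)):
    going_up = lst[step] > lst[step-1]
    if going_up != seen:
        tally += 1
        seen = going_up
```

Count direction changes in [1, 8, 5, 4, 10]
`tally` takes the values: 0 → 1 → 2

Answer: 2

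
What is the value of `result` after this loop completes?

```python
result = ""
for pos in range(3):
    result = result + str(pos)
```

Concatenate digits 0 to 2
`result` takes the values: "" → "0" → "01" → "012"

Answer: "012"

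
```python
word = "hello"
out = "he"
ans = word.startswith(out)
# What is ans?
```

Trace:
`word = "hello"` → word = 'hello'
`out = "he"` → out = 'he'
`ans = word.startswith(out)` → ans = True
So ans = True

Answer: True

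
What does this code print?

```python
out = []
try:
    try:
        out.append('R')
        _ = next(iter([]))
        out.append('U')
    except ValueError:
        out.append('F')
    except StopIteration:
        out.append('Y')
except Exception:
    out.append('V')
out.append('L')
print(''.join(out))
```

Execution trace: 'R' (inner try body) → 'Y' (inner except StopIteration) → 'L' (after the try/except). Output: RYL

Answer: RYL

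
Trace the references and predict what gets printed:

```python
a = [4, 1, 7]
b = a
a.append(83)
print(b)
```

Key concept: basic list aliasing.
Step by step:
`a = [4, 1, 7]` → a = [4, 1, 7]
`b = a` → b = [4, 1, 7] (same object as a)
`a.append(83)` → a = [4, 1, 7, 83] (same object as b); b = [4, 1, 7, 83] (same object as a)
`print(b)` → prints [4, 1, 7, 83]

Answer: [4, 1, 7, 83]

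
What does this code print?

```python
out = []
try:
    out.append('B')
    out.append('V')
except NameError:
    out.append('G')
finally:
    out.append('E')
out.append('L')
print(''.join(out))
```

Execution trace: 'B' (try body) → 'V' (try body, no exception) → 'E' (finally) → 'L' (after the try/except). Output: BVEL

Answer: BVEL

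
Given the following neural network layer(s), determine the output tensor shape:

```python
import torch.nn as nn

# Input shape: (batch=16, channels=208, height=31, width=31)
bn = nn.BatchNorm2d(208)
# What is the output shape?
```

Input: (16, 208, 31, 31) -> Output: (16, 208, 31, 31)

Answer: (16, 208, 31, 31)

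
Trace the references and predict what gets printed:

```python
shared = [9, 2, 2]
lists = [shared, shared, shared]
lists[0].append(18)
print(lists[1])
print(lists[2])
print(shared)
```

Key concept: list of same reference.
Step by step:
`shared = [9, 2, 2]` → shared = [9, 2, 2]
`lists = [shared, shared, shared]` → lists = [[9, 2, 2], [9, 2, 2], [9, 2, 2]]
`lists[0].append(18)` → shared = [9, 2, 2, 18]; lists = [[9, 2, 2, 18], [9, 2, 2, 18], [9, 2, 2, 18]]
`print(lists[1])` → prints [9, 2, 2, 18]
`print(lists[2])` → prints [9, 2, 2, 18]
`print(shared)` → prints [9, 2, 2, 18]

Answer:
[9, 2, 2, 18]
[9, 2, 2, 18]
[9, 2, 2, 18]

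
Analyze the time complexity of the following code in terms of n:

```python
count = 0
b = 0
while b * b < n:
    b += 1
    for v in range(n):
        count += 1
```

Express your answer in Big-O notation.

Each loop level contributes: √n × n. Multiplying the contributions gives O(n√n).

Answer: O(n√n)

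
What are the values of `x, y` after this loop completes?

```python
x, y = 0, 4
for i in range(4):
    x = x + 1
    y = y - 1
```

x goes 0→4, y goes 4→0
`x, y` takes the values: (0, 4) → (1, 4) → (1, 3) → (2, 3) → (2, 2) → (3, 2) → (3, 1) → (4, 1) → (4, 0)

Answer: 4, 0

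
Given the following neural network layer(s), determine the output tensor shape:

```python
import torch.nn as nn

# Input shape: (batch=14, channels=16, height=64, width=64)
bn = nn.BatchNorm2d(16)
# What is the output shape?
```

Input: (14, 16, 64, 64) -> Output: (14, 16, 64, 64)

Answer: (14, 16, 64, 64)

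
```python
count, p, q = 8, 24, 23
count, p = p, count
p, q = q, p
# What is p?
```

Trace:
`count, p, q = 8, 24, 23` → count = 8; p = 24; q = 23
`count, p = p, count` → count = 24; p = 8
`p, q = q, p` → p = 23; q = 8
So p = 23

Answer: 23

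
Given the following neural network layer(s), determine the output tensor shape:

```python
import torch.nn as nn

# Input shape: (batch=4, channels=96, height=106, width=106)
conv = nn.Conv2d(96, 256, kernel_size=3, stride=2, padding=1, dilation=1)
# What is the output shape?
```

Input: (4, 96, 106, 106) -> Output: (4, 256, 53, 53)

Answer: (4, 256, 53, 53)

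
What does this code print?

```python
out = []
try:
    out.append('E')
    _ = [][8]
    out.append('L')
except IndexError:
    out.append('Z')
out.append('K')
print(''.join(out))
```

Execution trace: 'E' (try body) → 'Z' (except IndexError) → 'K' (after the try/except). Output: EZK

Answer: EZK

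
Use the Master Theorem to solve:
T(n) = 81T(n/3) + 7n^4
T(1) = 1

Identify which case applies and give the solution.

a=81, b=3, f(n)=7n^4. log_3(81) = 4. Since c=4 = 4, Case 2 applies: T(n) = Θ(n^log_b(a) · log n) = O(n^4 log n).

Answer: O(n^4 log n) - Case 2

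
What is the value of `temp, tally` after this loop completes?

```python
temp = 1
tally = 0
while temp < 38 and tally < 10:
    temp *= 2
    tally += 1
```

Double until >= 38 or 10 iterations
`temp, tally` takes the values: (1, 0) → (2, 0) → (2, 1) → (4, 1) → (4, 2) → (8, 2) → (8, 3) → (16, 3) → (16, 4) → (32, 4) → (32, 5) → (64, 5) → (64, 6)

Answer: 64, 6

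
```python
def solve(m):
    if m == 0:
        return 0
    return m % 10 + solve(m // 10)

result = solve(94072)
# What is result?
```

Sum of digits of 94072: 2 + 7 + 0 + 4 + 9 = 22

Answer: 22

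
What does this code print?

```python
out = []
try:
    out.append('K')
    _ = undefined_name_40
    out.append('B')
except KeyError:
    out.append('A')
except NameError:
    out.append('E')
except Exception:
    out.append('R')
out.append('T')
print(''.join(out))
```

Execution trace: 'K' (try body) → 'E' (except NameError) → 'T' (after the try/except). Output: KET

Answer: KET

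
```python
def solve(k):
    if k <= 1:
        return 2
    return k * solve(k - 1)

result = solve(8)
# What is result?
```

solve(8) = 8 * 7 * 6 * 5 * 4 * 3 * 2 * 2 = 80640

Answer: 80640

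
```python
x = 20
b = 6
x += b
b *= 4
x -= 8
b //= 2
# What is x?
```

Trace:
`x = 20` → x = 20
`b = 6` → b = 6
`x += b` → x = 26
`b *= 4` → b = 24
`x -= 8` → x = 18
`b //= 2` → b = 12
So x = 18

Answer: 18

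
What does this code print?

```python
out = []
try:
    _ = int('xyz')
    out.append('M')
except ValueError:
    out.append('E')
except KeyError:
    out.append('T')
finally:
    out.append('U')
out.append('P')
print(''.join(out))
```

Execution trace: 'E' (except ValueError) → 'U' (finally) → 'P' (after the try/except). Output: EUP

Answer: EUP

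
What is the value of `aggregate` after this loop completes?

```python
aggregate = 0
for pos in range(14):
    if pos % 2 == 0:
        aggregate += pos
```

Sum of even numbers 0 to 13
`aggregate` takes the values: 0 → 2 → 6 → 12 → 20 → 30 → 42

Answer: 42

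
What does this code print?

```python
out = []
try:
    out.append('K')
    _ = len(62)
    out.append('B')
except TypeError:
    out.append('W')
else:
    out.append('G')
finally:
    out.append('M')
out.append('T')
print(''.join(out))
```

Execution trace: 'K' (try body) → 'W' (except TypeError) → 'M' (finally) → 'T' (after the try/except). Output: KWMT

Answer: KWMT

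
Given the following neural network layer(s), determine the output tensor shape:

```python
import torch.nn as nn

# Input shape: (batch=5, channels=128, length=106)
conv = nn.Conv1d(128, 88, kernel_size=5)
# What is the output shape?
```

Input: (5, 128, 106) -> Output: (5, 88, 102)

Answer: (5, 88, 102)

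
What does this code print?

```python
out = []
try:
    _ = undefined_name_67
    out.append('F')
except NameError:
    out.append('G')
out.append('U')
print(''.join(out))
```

Execution trace: 'G' (except NameError) → 'U' (after the try/except). Output: GU

Answer: GU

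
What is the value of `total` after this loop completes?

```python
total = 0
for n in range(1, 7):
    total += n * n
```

Sum of squares 1² to 6² = 91
`total` takes the values: 0 → 1 → 5 → 14 → 30 → 55 → 91

Answer: 91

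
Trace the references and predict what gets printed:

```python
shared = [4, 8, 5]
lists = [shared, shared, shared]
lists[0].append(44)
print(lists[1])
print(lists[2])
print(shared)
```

Key concept: list of same reference.
Step by step:
`shared = [4, 8, 5]` → shared = [4, 8, 5]
`lists = [shared, shared, shared]` → lists = [[4, 8, 5], [4, 8, 5], [4, 8, 5]]
`lists[0].append(44)` → shared = [4, 8, 5, 44]; lists = [[4, 8, 5, 44], [4, 8, 5, 44], [4, 8, 5, 44]]
`print(lists[1])` → prints [4, 8, 5, 44]
`print(lists[2])` → prints [4, 8, 5, 44]
`print(shared)` → prints [4, 8, 5, 44]

Answer:
[4, 8, 5, 44]
[4, 8, 5, 44]
[4, 8, 5, 44]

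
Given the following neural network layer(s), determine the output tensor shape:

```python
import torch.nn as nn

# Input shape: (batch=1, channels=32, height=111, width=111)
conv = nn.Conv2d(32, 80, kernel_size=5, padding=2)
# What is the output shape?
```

Input: (1, 32, 111, 111) -> Output: (1, 80, 111, 111)

Answer: (1, 80, 111, 111)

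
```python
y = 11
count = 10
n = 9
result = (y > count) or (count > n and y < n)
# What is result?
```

Trace:
`y = 11` → y = 11
`count = 10` → count = 10
`n = 9` → n = 9
`result = (y > count) or (count > n and y < n)` → result = True
So result = True

Answer: True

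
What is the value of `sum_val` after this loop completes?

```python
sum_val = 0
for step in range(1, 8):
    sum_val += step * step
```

Sum of squares 1² to 7² = 140
`sum_val` takes the values: 0 → 1 → 5 → 14 → 30 → 55 → 91 → 140

Answer: 140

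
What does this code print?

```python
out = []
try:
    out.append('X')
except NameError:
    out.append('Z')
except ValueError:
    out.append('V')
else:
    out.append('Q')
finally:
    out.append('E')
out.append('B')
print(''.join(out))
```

Execution trace: 'X' (try body, no exception) → 'Q' (else) → 'E' (finally) → 'B' (after the try/except). Output: XQEB

Answer: XQEB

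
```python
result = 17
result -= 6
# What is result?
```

Trace:
`result = 17` → result = 17
`result -= 6` → result = 11
So result = 11

Answer: 11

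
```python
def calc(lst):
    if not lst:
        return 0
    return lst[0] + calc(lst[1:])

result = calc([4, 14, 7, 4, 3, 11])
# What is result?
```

4 + 14 + 7 + 4 + 3 + 11 + 0 = 43

Answer: 43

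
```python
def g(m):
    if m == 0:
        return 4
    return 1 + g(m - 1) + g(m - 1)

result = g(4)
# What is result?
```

g(m) = 1 + 2·g(m-1), g(0)=4. Closed form: (4+1)·2^4 - 1 = 79.

Answer: 79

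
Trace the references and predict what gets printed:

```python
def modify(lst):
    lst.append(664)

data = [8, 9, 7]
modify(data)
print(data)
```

Key concept: function modifies passed list.
Step by step:
`data = [8, 9, 7]` → data = [8, 9, 7]
`modify(data)` → data = [8, 9, 7, 664]
`print(data)` → prints [8, 9, 7, 664]

Answer: [8, 9, 7, 664]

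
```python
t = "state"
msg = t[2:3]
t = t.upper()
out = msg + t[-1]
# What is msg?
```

Trace:
`t = "state"` → t = 'state'
`msg = t[2:3]` → msg = 'a'
`t = t.upper()` → t = 'STATE'
`out = msg + t[-1]` → out = 'aE'
So msg = 'a'

Answer: 'a'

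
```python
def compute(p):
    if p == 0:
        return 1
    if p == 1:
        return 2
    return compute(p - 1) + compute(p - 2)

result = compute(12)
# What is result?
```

Build up from base cases: compute(0)=1, compute(1)=2, compute(2)=3, compute(3)=5, compute(4)=8, compute(5)=13, compute(6)=21, ..., compute(12)=377

Answer: 377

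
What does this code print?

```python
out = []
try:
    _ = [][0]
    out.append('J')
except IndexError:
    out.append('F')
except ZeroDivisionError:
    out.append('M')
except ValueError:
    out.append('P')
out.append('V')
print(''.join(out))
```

Execution trace: 'F' (except IndexError) → 'V' (after the try/except). Output: FV

Answer: FV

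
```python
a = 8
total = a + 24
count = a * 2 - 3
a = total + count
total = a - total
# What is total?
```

Trace:
`a = 8` → a = 8
`total = a + 24` → total = 32
`count = a * 2 - 3` → count = 13
`a = total + count` → a = 45
`total = a - total` → total = 13
So total = 13

Answer: 13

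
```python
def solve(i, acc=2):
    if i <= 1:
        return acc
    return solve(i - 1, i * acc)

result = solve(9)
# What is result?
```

Accumulator trace (n, acc): (9, 2) -> (8, 18) -> (7, 144) -> (6, 1008) -> (5, 6048) -> (4, 30240) -> (3, 120960) -> (2, 362880) -> (1, 725760) -> return 725760

Answer: 725760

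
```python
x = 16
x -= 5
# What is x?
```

Trace:
`x = 16` → x = 16
`x -= 5` → x = 11
So x = 11

Answer: 11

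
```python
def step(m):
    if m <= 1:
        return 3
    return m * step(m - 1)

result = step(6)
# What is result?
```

step(6) = 6 * 5 * 4 * 3 * 2 * 3 = 2160

Answer: 2160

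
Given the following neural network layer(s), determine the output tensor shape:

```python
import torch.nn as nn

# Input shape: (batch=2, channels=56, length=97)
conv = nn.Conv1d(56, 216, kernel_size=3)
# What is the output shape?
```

Input: (2, 56, 97) -> Output: (2, 216, 95)

Answer: (2, 216, 95)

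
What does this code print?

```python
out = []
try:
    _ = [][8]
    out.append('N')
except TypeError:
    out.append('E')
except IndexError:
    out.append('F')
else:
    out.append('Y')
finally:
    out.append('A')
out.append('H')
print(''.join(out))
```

Execution trace: 'F' (except IndexError) → 'A' (finally) → 'H' (after the try/except). Output: FAH

Answer: FAH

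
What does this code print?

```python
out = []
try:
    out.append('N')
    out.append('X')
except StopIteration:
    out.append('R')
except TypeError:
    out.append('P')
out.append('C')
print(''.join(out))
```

Execution trace: 'N' (try body) → 'X' (try body, no exception) → 'C' (after the try/except). Output: NXC

Answer: NXC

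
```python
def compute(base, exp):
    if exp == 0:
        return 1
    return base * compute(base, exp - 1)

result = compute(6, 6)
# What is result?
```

compute(6, 6) = 6 * 6 * 6 * 6 * 6 * 6 = 46656

Answer: 46656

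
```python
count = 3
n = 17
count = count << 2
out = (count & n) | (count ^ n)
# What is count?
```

Trace:
`count = 3` → count = 3
`n = 17` → n = 17
`count = count << 2` → count = 12
`out = (count & n) | (count ^ n)` → out = 29
So count = 12

Answer: 12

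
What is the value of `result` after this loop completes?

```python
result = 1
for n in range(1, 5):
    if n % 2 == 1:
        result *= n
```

Product of odd numbers 1 to 4
`result` takes the values: 1 → 3

Answer: 3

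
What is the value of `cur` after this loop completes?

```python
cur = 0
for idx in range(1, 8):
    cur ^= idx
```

XOR of 1 to 7
`cur` takes the values: 0 → 1 → 3 → 0 → 4 → 1 → 7 → 0

Answer: 0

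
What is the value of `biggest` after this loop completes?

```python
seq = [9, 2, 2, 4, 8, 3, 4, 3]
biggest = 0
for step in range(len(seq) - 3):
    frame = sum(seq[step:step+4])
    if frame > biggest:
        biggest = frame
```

Max sum of 4-element window in [9, 2, 2, 4, 8, 3, 4, 3]
`biggest` takes the values: 0 → 17 → 19

Answer: 19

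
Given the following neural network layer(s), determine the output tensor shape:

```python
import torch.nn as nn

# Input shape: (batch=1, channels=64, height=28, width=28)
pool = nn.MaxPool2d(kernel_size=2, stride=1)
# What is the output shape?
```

Input: (1, 64, 28, 28) -> Output: (1, 64, 27, 27)

Answer: (1, 64, 27, 27)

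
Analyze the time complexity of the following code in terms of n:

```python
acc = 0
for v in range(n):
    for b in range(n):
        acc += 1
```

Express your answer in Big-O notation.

Each loop level contributes: n × n. Multiplying the contributions gives O(n^2).

Answer: O(n^2)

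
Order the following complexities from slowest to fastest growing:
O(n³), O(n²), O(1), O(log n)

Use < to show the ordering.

Ordered by growth rate: O(1) < O(log n) < O(n²) < O(n³)

Answer: O(1) < O(log n) < O(n²) < O(n³)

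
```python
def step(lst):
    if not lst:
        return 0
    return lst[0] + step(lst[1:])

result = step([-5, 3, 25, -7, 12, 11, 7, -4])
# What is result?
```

(-5) + 3 + 25 + (-7) + 12 + 11 + 7 + (-4) + 0 = 42

Answer: 42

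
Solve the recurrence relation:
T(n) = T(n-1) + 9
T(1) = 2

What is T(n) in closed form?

Unrolling: T(n) = T(1) + 9·(n-1) = 2 + 9(n-1) = 9n - 7.

Answer: T(n) = 9n - 7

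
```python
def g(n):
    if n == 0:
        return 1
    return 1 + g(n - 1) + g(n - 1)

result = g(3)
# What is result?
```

g(n) = 1 + 2·g(n-1), g(0)=1. Closed form: (1+1)·2^3 - 1 = 15.

Answer: 15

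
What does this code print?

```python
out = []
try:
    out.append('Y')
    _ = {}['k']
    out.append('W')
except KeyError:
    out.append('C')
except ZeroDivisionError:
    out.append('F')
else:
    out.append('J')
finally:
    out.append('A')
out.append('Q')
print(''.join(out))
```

Execution trace: 'Y' (try body) → 'C' (except KeyError) → 'A' (finally) → 'Q' (after the try/except). Output: YCAQ

Answer: YCAQ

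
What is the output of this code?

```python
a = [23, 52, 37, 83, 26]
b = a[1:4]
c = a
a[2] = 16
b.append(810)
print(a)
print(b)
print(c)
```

Key concept: slice vs alias.
Step by step:
`a = [23, 52, 37, 83, 26]` → a = [23, 52, 37, 83, 26]
`b = a[1:4]` → b = [52, 37, 83]
`c = a` → c = [23, 52, 37, 83, 26] (same object as a)
`a[2] = 16` → a = [23, 52, 16, 83, 26] (same object as c); c = [23, 52, 16, 83, 26] (same object as a)
`b.append(810)` → b = [52, 37, 83, 810]
`print(a)` → prints [23, 52, 16, 83, 26]
`print(b)` → prints [52, 37, 83, 810]
`print(c)` → prints [23, 52, 16, 83, 26]

Answer:
[23, 52, 16, 83, 26]
[52, 37, 83, 810]
[23, 52, 16, 83, 26]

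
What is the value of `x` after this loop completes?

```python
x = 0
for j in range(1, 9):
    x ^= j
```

XOR of 1 to 8
`x` takes the values: 0 → 1 → 3 → 0 → 4 → 1 → 7 → 0 → 8

Answer: 8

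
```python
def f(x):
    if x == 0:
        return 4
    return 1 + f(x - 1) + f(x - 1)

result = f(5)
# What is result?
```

f(x) = 1 + 2·f(x-1), f(0)=4. Closed form: (4+1)·2^5 - 1 = 159.

Answer: 159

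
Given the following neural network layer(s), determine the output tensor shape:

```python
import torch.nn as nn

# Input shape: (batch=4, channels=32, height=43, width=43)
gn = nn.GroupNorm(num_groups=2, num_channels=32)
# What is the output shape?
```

Input: (4, 32, 43, 43) -> Output: (4, 32, 43, 43)

Answer: (4, 32, 43, 43)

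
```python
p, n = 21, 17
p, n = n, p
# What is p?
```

Trace:
`p, n = 21, 17` → p = 21; n = 17
`p, n = n, p` → p = 17; n = 21
So p = 17

Answer: 17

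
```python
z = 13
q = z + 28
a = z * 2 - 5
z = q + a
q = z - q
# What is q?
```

Trace:
`z = 13` → z = 13
`q = z + 28` → q = 41
`a = z * 2 - 5` → a = 21
`z = q + a` → z = 62
`q = z - q` → q = 21
So q = 21

Answer: 21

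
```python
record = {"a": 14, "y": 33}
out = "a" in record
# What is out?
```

Trace:
`record = {"a": 14, "y": 33}` → record = {'a': 14, 'y': 33}
`out = "a" in record` → out = True
So out = True

Answer: True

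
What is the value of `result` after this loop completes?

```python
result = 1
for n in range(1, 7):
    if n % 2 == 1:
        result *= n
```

Product of odd numbers 1 to 6
`result` takes the values: 1 → 3 → 15

Answer: 15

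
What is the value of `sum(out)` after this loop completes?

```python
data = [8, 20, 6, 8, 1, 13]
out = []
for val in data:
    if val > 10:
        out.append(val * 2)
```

Sum of doubled values > 10
`out` takes the values: [] → [40] → [40, 26]
So `sum(out)` = 66

Answer: 66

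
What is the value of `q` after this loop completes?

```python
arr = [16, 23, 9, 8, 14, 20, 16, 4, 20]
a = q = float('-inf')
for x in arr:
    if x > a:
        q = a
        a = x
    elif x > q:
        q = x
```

Second largest (with repeats) in [16, 23, 9, 8, 14, 20, 16, 4, 20]
`q` takes the values: -inf → 16 → 20

Answer: 20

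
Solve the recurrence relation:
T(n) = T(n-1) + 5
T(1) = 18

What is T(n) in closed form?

Unrolling: T(n) = T(1) + 5·(n-1) = 18 + 5(n-1) = 5n + 13.

Answer: T(n) = 5n + 13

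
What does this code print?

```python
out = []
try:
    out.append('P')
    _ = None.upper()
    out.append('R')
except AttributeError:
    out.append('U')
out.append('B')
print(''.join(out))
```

Execution trace: 'P' (try body) → 'U' (except AttributeError) → 'B' (after the try/except). Output: PUB

Answer: PUB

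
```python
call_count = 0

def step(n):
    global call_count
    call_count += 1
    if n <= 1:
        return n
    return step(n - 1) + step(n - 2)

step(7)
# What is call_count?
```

Calls(n) = 1 + Calls(n-1) + Calls(n-2); Calls(0)=Calls(1)=1. For n=7 this gives 41.

Answer: 41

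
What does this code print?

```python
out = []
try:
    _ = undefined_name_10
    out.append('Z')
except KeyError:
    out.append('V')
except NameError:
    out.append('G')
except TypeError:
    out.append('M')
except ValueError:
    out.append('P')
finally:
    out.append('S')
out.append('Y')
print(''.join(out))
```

Execution trace: 'G' (except NameError) → 'S' (finally) → 'Y' (after the try/except). Output: GSY

Answer: GSY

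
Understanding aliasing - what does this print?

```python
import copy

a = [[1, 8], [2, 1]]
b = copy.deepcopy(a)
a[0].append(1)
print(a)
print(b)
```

Key concept: deep copy is fully independent.
Step by step:
`a = [[1, 8], [2, 1]]` → a = [[1, 8], [2, 1]]
`b = copy.deepcopy(a)` → b = [[1, 8], [2, 1]]
`a[0].append(1)` → a = [[1, 8, 1], [2, 1]]
`print(a)` → prints [[1, 8, 1], [2, 1]]
`print(b)` → prints [[1, 8], [2, 1]]

Answer:
[[1, 8, 1], [2, 1]]
[[1, 8], [2, 1]]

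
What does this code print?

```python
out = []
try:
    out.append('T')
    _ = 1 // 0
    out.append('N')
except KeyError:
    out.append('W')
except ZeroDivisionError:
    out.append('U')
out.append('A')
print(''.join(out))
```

Execution trace: 'T' (try body) → 'U' (except ZeroDivisionError) → 'A' (after the try/except). Output: TUA

Answer: TUA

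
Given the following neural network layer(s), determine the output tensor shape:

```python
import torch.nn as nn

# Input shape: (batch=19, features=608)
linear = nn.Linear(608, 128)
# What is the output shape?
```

Input: (19, 608) -> Output: (19, 128)

Answer: (19, 128)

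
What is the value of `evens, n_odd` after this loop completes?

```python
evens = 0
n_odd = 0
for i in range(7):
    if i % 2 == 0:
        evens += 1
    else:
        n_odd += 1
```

Count evens and odds in range(7)
`evens, n_odd` takes the values: (0, 0) → (1, 0) → (1, 1) → (2, 1) → (2, 2) → (3, 2) → (3, 3) → (4, 3)

Answer: 4, 3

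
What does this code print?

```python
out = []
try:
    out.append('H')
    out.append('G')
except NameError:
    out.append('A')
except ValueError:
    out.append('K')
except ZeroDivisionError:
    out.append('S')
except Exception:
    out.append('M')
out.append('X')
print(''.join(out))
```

Execution trace: 'H' (try body) → 'G' (try body, no exception) → 'X' (after the try/except). Output: HGX

Answer: HGX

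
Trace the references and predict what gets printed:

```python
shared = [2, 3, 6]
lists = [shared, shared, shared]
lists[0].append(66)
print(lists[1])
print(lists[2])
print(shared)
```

Key concept: list of same reference.
Step by step:
`shared = [2, 3, 6]` → shared = [2, 3, 6]
`lists = [shared, shared, shared]` → lists = [[2, 3, 6], [2, 3, 6], [2, 3, 6]]
`lists[0].append(66)` → shared = [2, 3, 6, 66]; lists = [[2, 3, 6, 66], [2, 3, 6, 66], [2, 3, 6, 66]]
`print(lists[1])` → prints [2, 3, 6, 66]
`print(lists[2])` → prints [2, 3, 6, 66]
`print(shared)` → prints [2, 3, 6, 66]

Answer:
[2, 3, 6, 66]
[2, 3, 6, 66]
[2, 3, 6, 66]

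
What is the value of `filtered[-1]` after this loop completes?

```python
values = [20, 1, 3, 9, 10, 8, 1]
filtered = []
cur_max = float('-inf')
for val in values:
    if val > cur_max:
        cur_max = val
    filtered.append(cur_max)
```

Running max ends at 20
`filtered` takes the values: [] → [20] → [20, 20] → [20, 20, 20] → [20, 20, 20, 20] → [20, 20, 20, 20, 20] → [20, 20, 20, 20, 20, 20] → [20, 20, 20, 20, 20, 20, 20]
So `filtered[-1]` = 20

Answer: 20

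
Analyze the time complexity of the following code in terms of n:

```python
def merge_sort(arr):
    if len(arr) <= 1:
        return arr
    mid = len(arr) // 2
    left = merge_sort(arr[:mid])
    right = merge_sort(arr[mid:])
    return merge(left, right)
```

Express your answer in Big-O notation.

This is Merge sort. Time complexity: O(n log n).

Answer: O(n log n)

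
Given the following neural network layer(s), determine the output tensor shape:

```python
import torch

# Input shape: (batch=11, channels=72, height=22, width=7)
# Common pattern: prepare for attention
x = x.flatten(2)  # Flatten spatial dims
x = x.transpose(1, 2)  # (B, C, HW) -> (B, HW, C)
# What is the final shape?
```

Input: (11, 72, 22, 7) -> after flatten(2): (11, 72, 154) -> Output: (11, 154, 72)

Answer: (11, 154, 72)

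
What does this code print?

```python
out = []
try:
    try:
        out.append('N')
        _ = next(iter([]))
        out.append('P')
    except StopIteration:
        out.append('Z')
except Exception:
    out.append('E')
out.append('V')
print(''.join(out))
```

Execution trace: 'N' (inner try body) → 'Z' (inner except StopIteration) → 'V' (after the try/except). Output: NZV

Answer: NZV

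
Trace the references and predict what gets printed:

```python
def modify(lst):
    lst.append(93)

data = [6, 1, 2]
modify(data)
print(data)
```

Key concept: function modifies passed list.
Step by step:
`data = [6, 1, 2]` → data = [6, 1, 2]
`modify(data)` → data = [6, 1, 2, 93]
`print(data)` → prints [6, 1, 2, 93]

Answer: [6, 1, 2, 93]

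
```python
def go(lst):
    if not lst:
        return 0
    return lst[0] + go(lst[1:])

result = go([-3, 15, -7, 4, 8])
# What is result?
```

(-3) + 15 + (-7) + 4 + 8 + 0 = 17

Answer: 17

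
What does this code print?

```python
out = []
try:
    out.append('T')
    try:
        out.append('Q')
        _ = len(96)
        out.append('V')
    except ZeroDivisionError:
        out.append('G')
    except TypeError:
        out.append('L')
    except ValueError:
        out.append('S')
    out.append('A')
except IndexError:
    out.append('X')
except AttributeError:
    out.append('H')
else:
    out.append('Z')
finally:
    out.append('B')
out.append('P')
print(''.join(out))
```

Execution trace: 'T' (try body) → 'Q' (inner try body) → 'L' (inner except TypeError) → 'A' (try body, no exception) → 'Z' (else) → 'B' (finally) → 'P' (after the try/except). Output: TQLAZBP

Answer: TQLAZBP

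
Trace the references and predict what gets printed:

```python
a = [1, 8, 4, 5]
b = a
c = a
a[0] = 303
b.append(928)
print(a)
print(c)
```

Key concept: multiple aliases.
Step by step:
`a = [1, 8, 4, 5]` → a = [1, 8, 4, 5]
`b = a` → b = [1, 8, 4, 5] (same object as a)
`c = a` → c = [1, 8, 4, 5] (same object as a, b)
`a[0] = 303` → a = [303, 8, 4, 5] (same object as b, c); b = [303, 8, 4, 5] (same object as a, c); c = [303, 8, 4, 5] (same object as a, b)
`b.append(928)` → a = [303, 8, 4, 5, 928] (same object as b, c); b = [303, 8, 4, 5, 928] (same object as a, c); c = [303, 8, 4, 5, 928] (same object as a, b)
`print(a)` → prints [303, 8, 4, 5, 928]
`print(c)` → prints [303, 8, 4, 5, 928]

Answer:
[303, 8, 4, 5, 928]
[303, 8, 4, 5, 928]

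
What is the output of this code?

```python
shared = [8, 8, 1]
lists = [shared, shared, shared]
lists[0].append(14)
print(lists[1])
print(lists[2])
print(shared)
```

Key concept: list of same reference.
Step by step:
`shared = [8, 8, 1]` → shared = [8, 8, 1]
`lists = [shared, shared, shared]` → lists = [[8, 8, 1], [8, 8, 1], [8, 8, 1]]
`lists[0].append(14)` → shared = [8, 8, 1, 14]; lists = [[8, 8, 1, 14], [8, 8, 1, 14], [8, 8, 1, 14]]
`print(lists[1])` → prints [8, 8, 1, 14]
`print(lists[2])` → prints [8, 8, 1, 14]
`print(shared)` → prints [8, 8, 1, 14]

Answer:
[8, 8, 1, 14]
[8, 8, 1, 14]
[8, 8, 1, 14]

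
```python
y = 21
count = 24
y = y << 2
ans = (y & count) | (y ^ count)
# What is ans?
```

Trace:
`y = 21` → y = 21
`count = 24` → count = 24
`y = y << 2` → y = 84
`ans = (y & count) | (y ^ count)` → ans = 92
So ans = 92

Answer: 92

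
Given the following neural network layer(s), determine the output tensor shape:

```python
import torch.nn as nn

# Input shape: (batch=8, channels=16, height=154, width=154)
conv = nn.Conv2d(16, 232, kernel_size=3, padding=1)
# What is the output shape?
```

Input: (8, 16, 154, 154) -> Output: (8, 232, 154, 154)

Answer: (8, 232, 154, 154)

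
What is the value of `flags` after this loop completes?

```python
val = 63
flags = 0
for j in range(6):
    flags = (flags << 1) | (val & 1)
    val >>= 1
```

Reverse lowest 6 bits of 63
`flags` takes the values: 0 → 1 → 3 → 7 → 15 → 31 → 63

Answer: 63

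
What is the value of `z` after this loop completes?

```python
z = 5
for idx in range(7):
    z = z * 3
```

Multiply by 3, 7 times: 5 * 3^7 = 10935
`z` takes the values: 5 → 15 → 45 → 135 → 405 → 1215 → 3645 → 10935

Answer: 10935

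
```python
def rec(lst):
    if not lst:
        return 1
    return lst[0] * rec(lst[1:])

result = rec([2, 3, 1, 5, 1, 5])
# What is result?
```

Product over [2, 3, 1, 5, 1, 5] = 2 * 3 * 1 * 5 * 1 * 5 = 150

Answer: 150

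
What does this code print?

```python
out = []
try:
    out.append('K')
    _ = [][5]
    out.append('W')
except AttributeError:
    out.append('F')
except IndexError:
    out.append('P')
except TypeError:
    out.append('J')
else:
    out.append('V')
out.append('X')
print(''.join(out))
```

Execution trace: 'K' (try body) → 'P' (except IndexError) → 'X' (after the try/except). Output: KPX

Answer: KPX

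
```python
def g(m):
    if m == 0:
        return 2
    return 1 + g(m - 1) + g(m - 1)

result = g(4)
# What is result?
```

g(m) = 1 + 2·g(m-1), g(0)=2. Closed form: (2+1)·2^4 - 1 = 47.

Answer: 47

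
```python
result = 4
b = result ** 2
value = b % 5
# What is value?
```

Trace:
`result = 4` → result = 4
`b = result ** 2` → b = 16
`value = b % 5` → value = 1
So value = 1

Answer: 1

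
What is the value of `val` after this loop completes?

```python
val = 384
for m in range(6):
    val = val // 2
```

Halve 6 times: 384 // 2^6 = 6
`val` takes the values: 384 → 192 → 96 → 48 → 24 → 12 → 6

Answer: 6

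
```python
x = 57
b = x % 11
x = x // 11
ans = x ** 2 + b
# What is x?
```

Trace:
`x = 57` → x = 57
`b = x % 11` → b = 2
`x = x // 11` → x = 5
`ans = x ** 2 + b` → ans = 27
So x = 5

Answer: 5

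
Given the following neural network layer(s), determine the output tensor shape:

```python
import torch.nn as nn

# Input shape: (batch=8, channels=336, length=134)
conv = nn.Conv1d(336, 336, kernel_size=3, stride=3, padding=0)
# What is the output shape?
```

Input: (8, 336, 134) -> Output: (8, 336, 44)

Answer: (8, 336, 44)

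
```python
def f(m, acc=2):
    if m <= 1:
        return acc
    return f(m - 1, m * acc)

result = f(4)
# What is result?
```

Accumulator trace (n, acc): (4, 2) -> (3, 8) -> (2, 24) -> (1, 48) -> return 48

Answer: 48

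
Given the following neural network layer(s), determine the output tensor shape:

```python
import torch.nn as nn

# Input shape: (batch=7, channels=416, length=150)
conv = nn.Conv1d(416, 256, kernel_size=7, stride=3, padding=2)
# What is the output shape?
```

Input: (7, 416, 150) -> Output: (7, 256, 50)

Answer: (7, 256, 50)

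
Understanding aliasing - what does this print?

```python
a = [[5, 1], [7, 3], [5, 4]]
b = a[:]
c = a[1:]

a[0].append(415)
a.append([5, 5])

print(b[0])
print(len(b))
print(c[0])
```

Key concept: slice with nested mutation.
Step by step:
`a = [[5, 1], [7, 3], [5, 4]]` → a = [[5, 1], [7, 3], [5, 4]]
`b = a[:]` → b = [[5, 1], [7, 3], [5, 4]]
`c = a[1:]` → c = [[7, 3], [5, 4]]
`a[0].append(415)` → a = [[5, 1, 415], [7, 3], [5, 4]]; b = [[5, 1, 415], [7, 3], [5, 4]]
`a.append([5, 5])` → a = [[5, 1, 415], [7, 3], [5, 4], [5, 5]]
`print(b[0])` → prints [5, 1, 415]
`print(len(b))` → prints 3
`print(c[0])` → prints [7, 3]

Answer:
[5, 1, 415]
3
[7, 3]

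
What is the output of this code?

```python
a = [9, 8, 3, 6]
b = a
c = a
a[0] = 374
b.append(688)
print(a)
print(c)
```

Key concept: multiple aliases.
Step by step:
`a = [9, 8, 3, 6]` → a = [9, 8, 3, 6]
`b = a` → b = [9, 8, 3, 6] (same object as a)
`c = a` → c = [9, 8, 3, 6] (same object as a, b)
`a[0] = 374` → a = [374, 8, 3, 6] (same object as b, c); b = [374, 8, 3, 6] (same object as a, c); c = [374, 8, 3, 6] (same object as a, b)
`b.append(688)` → a = [374, 8, 3, 6, 688] (same object as b, c); b = [374, 8, 3, 6, 688] (same object as a, c); c = [374, 8, 3, 6, 688] (same object as a, b)
`print(a)` → prints [374, 8, 3, 6, 688]
`print(c)` → prints [374, 8, 3, 6, 688]

Answer:
[374, 8, 3, 6, 688]
[374, 8, 3, 6, 688]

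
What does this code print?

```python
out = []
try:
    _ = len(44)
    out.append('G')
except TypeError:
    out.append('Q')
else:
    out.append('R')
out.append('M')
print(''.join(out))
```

Execution trace: 'Q' (except TypeError) → 'M' (after the try/except). Output: QM

Answer: QM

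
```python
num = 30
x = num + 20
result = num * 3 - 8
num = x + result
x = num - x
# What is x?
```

Trace:
`num = 30` → num = 30
`x = num + 20` → x = 50
`result = num * 3 - 8` → result = 82
`num = x + result` → num = 132
`x = num - x` → x = 82
So x = 82

Answer: 82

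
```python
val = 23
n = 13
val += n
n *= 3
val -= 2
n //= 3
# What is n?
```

Trace:
`val = 23` → val = 23
`n = 13` → n = 13
`val += n` → val = 36
`n *= 3` → n = 39
`val -= 2` → val = 34
`n //= 3` → n = 13
So n = 13

Answer: 13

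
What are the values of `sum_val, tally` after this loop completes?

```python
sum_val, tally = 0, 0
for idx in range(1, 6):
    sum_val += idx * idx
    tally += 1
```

Sum of squares and count
`sum_val, tally` takes the values: (0, 0) → (1, 0) → (1, 1) → (5, 1) → (5, 2) → (14, 2) → (14, 3) → (30, 3) → (30, 4) → (55, 4) → (55, 5)

Answer: 55, 5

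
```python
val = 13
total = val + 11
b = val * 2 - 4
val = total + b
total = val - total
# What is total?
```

Trace:
`val = 13` → val = 13
`total = val + 11` → total = 24
`b = val * 2 - 4` → b = 22
`val = total + b` → val = 46
`total = val - total` → total = 22
So total = 22

Answer: 22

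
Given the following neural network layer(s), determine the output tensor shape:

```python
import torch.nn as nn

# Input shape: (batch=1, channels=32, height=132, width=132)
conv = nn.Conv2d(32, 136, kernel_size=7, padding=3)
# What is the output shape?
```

Input: (1, 32, 132, 132) -> Output: (1, 136, 132, 132)

Answer: (1, 136, 132, 132)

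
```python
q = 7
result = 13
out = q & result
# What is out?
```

Trace:
`q = 7` → q = 7
`result = 13` → result = 13
`out = q & result` → out = 5
So out = 5

Answer: 5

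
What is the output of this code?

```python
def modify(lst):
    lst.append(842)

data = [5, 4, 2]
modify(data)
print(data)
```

Key concept: function modifies passed list.
Step by step:
`data = [5, 4, 2]` → data = [5, 4, 2]
`modify(data)` → data = [5, 4, 2, 842]
`print(data)` → prints [5, 4, 2, 842]

Answer: [5, 4, 2, 842]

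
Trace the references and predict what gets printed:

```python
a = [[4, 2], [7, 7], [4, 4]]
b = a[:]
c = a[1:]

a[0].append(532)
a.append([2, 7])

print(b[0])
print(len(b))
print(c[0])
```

Key concept: slice with nested mutation.
Step by step:
`a = [[4, 2], [7, 7], [4, 4]]` → a = [[4, 2], [7, 7], [4, 4]]
`b = a[:]` → b = [[4, 2], [7, 7], [4, 4]]
`c = a[1:]` → c = [[7, 7], [4, 4]]
`a[0].append(532)` → a = [[4, 2, 532], [7, 7], [4, 4]]; b = [[4, 2, 532], [7, 7], [4, 4]]
`a.append([2, 7])` → a = [[4, 2, 532], [7, 7], [4, 4], [2, 7]]
`print(b[0])` → prints [4, 2, 532]
`print(len(b))` → prints 3
`print(c[0])` → prints [7, 7]

Answer:
[4, 2, 532]
3
[7, 7]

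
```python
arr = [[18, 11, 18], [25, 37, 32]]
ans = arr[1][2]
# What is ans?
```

Trace:
`arr = [[18, 11, 18], [25, 37, 32]]` → arr = [[18, 11, 18], [25, 37, 32]]
`ans = arr[1][2]` → ans = 32
So ans = 32

Answer: 32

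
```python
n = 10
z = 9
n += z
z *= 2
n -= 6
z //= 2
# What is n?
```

Trace:
`n = 10` → n = 10
`z = 9` → z = 9
`n += z` → n = 19
`z *= 2` → z = 18
`n -= 6` → n = 13
`z //= 2` → z = 9
So n = 13

Answer: 13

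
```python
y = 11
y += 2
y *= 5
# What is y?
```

Trace:
`y = 11` → y = 11
`y += 2` → y = 13
`y *= 5` → y = 65
So y = 65

Answer: 65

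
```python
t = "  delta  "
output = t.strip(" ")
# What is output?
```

Trace:
`t = "  delta  "` → t = '  delta  '
`output = t.strip(" ")` → output = 'delta'
So output = 'delta'

Answer: 'delta'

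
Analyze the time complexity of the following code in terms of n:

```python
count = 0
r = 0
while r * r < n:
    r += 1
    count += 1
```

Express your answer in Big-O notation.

Each loop level contributes: √n. Multiplying the contributions gives O(√n).

Answer: O(√n)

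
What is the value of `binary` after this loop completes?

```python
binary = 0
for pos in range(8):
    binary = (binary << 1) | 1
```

Build 8 consecutive 1-bits: 0b11111111
`binary` takes the values: 0 → 1 → 3 → 7 → 15 → 31 → 63 → 127 → 255

Answer: 255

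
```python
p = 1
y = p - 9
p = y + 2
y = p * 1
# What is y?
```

Trace:
`p = 1` → p = 1
`y = p - 9` → y = -8
`p = y + 2` → p = -6
`y = p * 1` → y = -6
So y = -6

Answer: -6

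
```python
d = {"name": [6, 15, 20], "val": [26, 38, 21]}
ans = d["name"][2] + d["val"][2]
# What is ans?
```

Trace:
`d = {"name": [6, 15, 20], "val": [26, 38, 21]}` → d = {'name': [6, 15, 20], 'val': [26, 38, 21]}
`ans = d["name"][2] + d["val"][2]` → ans = 41
So ans = 41

Answer: 41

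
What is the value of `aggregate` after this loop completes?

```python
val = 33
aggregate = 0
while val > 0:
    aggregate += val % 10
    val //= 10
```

Sum digits of 33
`aggregate` takes the values: 0 → 3 → 6

Answer: 6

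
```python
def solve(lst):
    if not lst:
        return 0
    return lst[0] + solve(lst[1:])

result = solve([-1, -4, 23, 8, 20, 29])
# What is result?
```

(-1) + (-4) + 23 + 8 + 20 + 29 + 0 = 75

Answer: 75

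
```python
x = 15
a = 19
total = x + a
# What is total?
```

Trace:
`x = 15` → x = 15
`a = 19` → a = 19
`total = x + a` → total = 34
So total = 34

Answer: 34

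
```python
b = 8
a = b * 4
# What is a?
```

Trace:
`b = 8` → b = 8
`a = b * 4` → a = 32
So a = 32

Answer: 32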